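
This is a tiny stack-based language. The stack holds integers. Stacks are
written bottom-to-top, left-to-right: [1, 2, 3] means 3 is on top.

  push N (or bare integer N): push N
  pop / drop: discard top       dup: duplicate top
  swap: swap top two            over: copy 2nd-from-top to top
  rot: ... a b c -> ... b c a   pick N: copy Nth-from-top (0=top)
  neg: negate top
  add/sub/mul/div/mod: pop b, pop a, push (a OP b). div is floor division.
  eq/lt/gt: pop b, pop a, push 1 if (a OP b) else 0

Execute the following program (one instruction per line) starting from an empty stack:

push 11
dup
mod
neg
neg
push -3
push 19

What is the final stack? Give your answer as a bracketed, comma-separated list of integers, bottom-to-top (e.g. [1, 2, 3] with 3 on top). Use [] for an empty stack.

After 'push 11': [11]
After 'dup': [11, 11]
After 'mod': [0]
After 'neg': [0]
After 'neg': [0]
After 'push -3': [0, -3]
After 'push 19': [0, -3, 19]

Answer: [0, -3, 19]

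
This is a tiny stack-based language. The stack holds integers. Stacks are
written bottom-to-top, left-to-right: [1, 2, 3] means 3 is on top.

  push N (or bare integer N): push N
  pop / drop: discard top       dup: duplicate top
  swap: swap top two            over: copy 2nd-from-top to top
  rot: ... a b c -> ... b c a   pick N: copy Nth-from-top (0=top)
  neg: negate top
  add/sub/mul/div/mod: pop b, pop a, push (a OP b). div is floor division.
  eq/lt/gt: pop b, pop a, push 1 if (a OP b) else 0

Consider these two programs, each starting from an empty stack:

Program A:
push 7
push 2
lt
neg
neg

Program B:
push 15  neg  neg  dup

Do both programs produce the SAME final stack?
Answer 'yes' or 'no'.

Answer: no

Derivation:
Program A trace:
  After 'push 7': [7]
  After 'push 2': [7, 2]
  After 'lt': [0]
  After 'neg': [0]
  After 'neg': [0]
Program A final stack: [0]

Program B trace:
  After 'push 15': [15]
  After 'neg': [-15]
  After 'neg': [15]
  After 'dup': [15, 15]
Program B final stack: [15, 15]
Same: no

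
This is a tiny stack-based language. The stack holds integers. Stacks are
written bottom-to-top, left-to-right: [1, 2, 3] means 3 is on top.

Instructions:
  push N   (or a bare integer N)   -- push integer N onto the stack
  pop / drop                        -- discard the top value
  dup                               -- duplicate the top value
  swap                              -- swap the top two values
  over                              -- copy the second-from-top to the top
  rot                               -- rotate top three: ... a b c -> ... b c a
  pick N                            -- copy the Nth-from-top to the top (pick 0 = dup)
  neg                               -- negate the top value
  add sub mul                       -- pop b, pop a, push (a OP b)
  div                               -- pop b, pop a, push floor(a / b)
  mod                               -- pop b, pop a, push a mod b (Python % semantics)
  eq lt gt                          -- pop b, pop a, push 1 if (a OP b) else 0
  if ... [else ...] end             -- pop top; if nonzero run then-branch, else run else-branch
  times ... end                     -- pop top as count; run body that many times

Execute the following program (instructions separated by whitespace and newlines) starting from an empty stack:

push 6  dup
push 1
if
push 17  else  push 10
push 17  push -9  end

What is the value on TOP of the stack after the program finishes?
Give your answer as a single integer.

After 'push 6': [6]
After 'dup': [6, 6]
After 'push 1': [6, 6, 1]
After 'if': [6, 6]
After 'push 17': [6, 6, 17]

Answer: 17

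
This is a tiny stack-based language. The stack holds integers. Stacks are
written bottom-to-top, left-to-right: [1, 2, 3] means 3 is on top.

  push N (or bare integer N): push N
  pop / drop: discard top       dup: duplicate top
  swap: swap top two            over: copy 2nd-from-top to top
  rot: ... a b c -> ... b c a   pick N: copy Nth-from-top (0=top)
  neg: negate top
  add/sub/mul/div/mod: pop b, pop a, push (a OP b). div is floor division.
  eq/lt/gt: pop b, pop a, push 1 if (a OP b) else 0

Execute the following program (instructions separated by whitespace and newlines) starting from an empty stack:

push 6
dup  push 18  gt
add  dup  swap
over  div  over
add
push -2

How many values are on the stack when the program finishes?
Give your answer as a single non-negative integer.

After 'push 6': stack = [6] (depth 1)
After 'dup': stack = [6, 6] (depth 2)
After 'push 18': stack = [6, 6, 18] (depth 3)
After 'gt': stack = [6, 0] (depth 2)
After 'add': stack = [6] (depth 1)
After 'dup': stack = [6, 6] (depth 2)
After 'swap': stack = [6, 6] (depth 2)
After 'over': stack = [6, 6, 6] (depth 3)
After 'div': stack = [6, 1] (depth 2)
After 'over': stack = [6, 1, 6] (depth 3)
After 'add': stack = [6, 7] (depth 2)
After 'push -2': stack = [6, 7, -2] (depth 3)

Answer: 3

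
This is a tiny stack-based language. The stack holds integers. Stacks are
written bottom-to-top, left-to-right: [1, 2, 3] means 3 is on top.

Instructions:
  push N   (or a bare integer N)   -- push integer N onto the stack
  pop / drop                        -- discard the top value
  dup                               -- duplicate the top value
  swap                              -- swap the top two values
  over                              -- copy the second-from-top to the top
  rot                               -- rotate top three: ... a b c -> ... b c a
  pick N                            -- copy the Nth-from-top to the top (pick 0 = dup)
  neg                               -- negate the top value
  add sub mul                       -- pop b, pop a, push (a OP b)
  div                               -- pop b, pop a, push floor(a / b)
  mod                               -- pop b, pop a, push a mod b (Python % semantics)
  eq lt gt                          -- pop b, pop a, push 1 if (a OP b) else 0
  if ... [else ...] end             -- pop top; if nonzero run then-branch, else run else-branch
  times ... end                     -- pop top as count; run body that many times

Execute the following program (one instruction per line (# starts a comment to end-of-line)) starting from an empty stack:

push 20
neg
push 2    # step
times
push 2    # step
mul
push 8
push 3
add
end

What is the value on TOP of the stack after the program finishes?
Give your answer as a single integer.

After 'push 20': [20]
After 'neg': [-20]
After 'push 2': [-20, 2]
After 'times': [-20]
After 'push 2': [-20, 2]
After 'mul': [-40]
After 'push 8': [-40, 8]
After 'push 3': [-40, 8, 3]
After 'add': [-40, 11]
After 'push 2': [-40, 11, 2]
After 'mul': [-40, 22]
After 'push 8': [-40, 22, 8]
After 'push 3': [-40, 22, 8, 3]
After 'add': [-40, 22, 11]

Answer: 11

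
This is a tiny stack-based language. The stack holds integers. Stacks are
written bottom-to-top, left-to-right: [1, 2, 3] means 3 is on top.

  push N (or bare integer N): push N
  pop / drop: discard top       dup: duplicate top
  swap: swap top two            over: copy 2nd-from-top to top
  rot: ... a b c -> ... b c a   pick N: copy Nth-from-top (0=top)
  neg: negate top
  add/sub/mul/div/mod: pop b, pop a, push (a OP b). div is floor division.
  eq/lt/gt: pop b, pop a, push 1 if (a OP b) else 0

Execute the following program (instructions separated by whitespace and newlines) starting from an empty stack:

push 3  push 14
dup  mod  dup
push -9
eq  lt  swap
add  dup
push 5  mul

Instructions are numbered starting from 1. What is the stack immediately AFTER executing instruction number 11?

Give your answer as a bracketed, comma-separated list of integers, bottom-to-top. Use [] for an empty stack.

Answer: [3, 3]

Derivation:
Step 1 ('push 3'): [3]
Step 2 ('push 14'): [3, 14]
Step 3 ('dup'): [3, 14, 14]
Step 4 ('mod'): [3, 0]
Step 5 ('dup'): [3, 0, 0]
Step 6 ('push -9'): [3, 0, 0, -9]
Step 7 ('eq'): [3, 0, 0]
Step 8 ('lt'): [3, 0]
Step 9 ('swap'): [0, 3]
Step 10 ('add'): [3]
Step 11 ('dup'): [3, 3]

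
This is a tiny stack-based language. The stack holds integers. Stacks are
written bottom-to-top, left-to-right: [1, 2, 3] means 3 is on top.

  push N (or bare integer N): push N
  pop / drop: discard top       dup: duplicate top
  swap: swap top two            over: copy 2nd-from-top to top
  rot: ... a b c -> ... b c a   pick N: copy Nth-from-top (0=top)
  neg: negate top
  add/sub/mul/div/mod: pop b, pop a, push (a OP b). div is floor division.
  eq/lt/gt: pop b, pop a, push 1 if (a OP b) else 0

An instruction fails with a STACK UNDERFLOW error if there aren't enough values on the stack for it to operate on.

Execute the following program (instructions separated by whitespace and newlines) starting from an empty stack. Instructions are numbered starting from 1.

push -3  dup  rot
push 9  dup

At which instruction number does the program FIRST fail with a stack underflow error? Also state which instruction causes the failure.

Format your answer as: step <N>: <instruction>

Step 1 ('push -3'): stack = [-3], depth = 1
Step 2 ('dup'): stack = [-3, -3], depth = 2
Step 3 ('rot'): needs 3 value(s) but depth is 2 — STACK UNDERFLOW

Answer: step 3: rot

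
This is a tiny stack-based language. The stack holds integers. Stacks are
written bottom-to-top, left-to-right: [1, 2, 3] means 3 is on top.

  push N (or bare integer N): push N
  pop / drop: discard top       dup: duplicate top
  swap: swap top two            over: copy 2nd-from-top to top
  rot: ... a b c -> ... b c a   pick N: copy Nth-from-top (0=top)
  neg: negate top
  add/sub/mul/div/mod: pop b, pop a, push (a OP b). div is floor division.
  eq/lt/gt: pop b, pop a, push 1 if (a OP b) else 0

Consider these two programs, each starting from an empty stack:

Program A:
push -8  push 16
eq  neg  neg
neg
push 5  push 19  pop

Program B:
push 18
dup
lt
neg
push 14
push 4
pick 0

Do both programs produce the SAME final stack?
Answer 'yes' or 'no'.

Program A trace:
  After 'push -8': [-8]
  After 'push 16': [-8, 16]
  After 'eq': [0]
  After 'neg': [0]
  After 'neg': [0]
  After 'neg': [0]
  After 'push 5': [0, 5]
  After 'push 19': [0, 5, 19]
  After 'pop': [0, 5]
Program A final stack: [0, 5]

Program B trace:
  After 'push 18': [18]
  After 'dup': [18, 18]
  After 'lt': [0]
  After 'neg': [0]
  After 'push 14': [0, 14]
  After 'push 4': [0, 14, 4]
  After 'pick 0': [0, 14, 4, 4]
Program B final stack: [0, 14, 4, 4]
Same: no

Answer: no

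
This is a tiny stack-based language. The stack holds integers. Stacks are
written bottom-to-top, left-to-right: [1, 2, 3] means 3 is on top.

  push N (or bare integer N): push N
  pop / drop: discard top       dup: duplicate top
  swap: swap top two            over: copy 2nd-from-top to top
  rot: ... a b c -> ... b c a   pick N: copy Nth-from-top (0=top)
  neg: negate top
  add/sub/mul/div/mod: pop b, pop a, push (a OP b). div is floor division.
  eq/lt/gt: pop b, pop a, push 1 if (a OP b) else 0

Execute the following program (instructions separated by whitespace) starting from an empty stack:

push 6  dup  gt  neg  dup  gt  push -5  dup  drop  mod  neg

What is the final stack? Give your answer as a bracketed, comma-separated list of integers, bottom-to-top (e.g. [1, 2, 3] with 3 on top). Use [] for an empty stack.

Answer: [0]

Derivation:
After 'push 6': [6]
After 'dup': [6, 6]
After 'gt': [0]
After 'neg': [0]
After 'dup': [0, 0]
After 'gt': [0]
After 'push -5': [0, -5]
After 'dup': [0, -5, -5]
After 'drop': [0, -5]
After 'mod': [0]
After 'neg': [0]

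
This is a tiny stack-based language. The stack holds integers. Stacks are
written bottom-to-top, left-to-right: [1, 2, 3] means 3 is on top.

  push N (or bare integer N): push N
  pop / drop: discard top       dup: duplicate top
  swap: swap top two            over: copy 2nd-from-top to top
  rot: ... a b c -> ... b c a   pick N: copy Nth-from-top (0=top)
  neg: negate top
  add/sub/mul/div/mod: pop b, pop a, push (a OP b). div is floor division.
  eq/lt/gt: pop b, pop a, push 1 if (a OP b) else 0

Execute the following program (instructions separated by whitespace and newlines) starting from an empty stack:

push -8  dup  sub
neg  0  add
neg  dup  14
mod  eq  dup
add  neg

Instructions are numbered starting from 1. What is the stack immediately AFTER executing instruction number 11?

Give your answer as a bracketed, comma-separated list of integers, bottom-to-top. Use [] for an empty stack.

Answer: [1]

Derivation:
Step 1 ('push -8'): [-8]
Step 2 ('dup'): [-8, -8]
Step 3 ('sub'): [0]
Step 4 ('neg'): [0]
Step 5 ('0'): [0, 0]
Step 6 ('add'): [0]
Step 7 ('neg'): [0]
Step 8 ('dup'): [0, 0]
Step 9 ('14'): [0, 0, 14]
Step 10 ('mod'): [0, 0]
Step 11 ('eq'): [1]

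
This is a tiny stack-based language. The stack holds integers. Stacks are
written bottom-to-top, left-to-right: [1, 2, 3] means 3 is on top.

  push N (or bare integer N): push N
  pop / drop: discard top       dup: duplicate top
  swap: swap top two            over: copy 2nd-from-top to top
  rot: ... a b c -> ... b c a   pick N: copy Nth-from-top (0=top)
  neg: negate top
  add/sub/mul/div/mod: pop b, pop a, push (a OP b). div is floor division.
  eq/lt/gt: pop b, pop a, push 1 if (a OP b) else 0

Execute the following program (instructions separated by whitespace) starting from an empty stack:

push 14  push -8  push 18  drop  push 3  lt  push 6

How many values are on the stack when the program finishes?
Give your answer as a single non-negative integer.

Answer: 3

Derivation:
After 'push 14': stack = [14] (depth 1)
After 'push -8': stack = [14, -8] (depth 2)
After 'push 18': stack = [14, -8, 18] (depth 3)
After 'drop': stack = [14, -8] (depth 2)
After 'push 3': stack = [14, -8, 3] (depth 3)
After 'lt': stack = [14, 1] (depth 2)
After 'push 6': stack = [14, 1, 6] (depth 3)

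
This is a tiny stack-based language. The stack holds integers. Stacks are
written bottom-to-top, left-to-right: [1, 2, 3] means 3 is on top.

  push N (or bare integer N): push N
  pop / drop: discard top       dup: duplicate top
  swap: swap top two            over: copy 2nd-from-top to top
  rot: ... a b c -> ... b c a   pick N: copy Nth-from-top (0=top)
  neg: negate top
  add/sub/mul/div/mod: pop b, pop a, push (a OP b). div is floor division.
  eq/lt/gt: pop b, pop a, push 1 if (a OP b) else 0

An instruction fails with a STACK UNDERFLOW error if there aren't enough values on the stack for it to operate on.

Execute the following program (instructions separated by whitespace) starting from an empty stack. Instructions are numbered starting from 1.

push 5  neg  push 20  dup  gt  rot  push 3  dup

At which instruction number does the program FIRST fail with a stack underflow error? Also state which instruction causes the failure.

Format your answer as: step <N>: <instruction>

Step 1 ('push 5'): stack = [5], depth = 1
Step 2 ('neg'): stack = [-5], depth = 1
Step 3 ('push 20'): stack = [-5, 20], depth = 2
Step 4 ('dup'): stack = [-5, 20, 20], depth = 3
Step 5 ('gt'): stack = [-5, 0], depth = 2
Step 6 ('rot'): needs 3 value(s) but depth is 2 — STACK UNDERFLOW

Answer: step 6: rot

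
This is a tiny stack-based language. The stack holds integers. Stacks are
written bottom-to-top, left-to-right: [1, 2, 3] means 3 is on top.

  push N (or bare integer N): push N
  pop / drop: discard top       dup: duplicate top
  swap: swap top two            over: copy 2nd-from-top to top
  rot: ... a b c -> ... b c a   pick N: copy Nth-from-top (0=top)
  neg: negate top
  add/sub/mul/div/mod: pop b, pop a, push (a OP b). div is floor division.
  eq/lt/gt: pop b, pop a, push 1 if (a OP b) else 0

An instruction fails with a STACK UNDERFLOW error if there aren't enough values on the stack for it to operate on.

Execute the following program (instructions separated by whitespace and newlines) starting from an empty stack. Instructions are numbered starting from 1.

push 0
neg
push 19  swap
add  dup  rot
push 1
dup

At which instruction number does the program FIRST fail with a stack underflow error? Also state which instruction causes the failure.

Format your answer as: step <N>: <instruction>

Answer: step 7: rot

Derivation:
Step 1 ('push 0'): stack = [0], depth = 1
Step 2 ('neg'): stack = [0], depth = 1
Step 3 ('push 19'): stack = [0, 19], depth = 2
Step 4 ('swap'): stack = [19, 0], depth = 2
Step 5 ('add'): stack = [19], depth = 1
Step 6 ('dup'): stack = [19, 19], depth = 2
Step 7 ('rot'): needs 3 value(s) but depth is 2 — STACK UNDERFLOW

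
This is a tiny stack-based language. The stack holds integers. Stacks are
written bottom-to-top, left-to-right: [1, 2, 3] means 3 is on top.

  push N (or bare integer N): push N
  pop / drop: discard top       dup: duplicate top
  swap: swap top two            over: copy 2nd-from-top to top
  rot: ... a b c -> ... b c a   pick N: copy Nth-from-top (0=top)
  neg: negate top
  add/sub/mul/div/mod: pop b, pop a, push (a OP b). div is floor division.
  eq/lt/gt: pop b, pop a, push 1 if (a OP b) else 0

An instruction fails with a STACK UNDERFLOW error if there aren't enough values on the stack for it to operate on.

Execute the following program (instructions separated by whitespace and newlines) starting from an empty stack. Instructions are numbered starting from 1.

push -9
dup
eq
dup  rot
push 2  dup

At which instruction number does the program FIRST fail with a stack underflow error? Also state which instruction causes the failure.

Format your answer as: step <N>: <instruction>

Answer: step 5: rot

Derivation:
Step 1 ('push -9'): stack = [-9], depth = 1
Step 2 ('dup'): stack = [-9, -9], depth = 2
Step 3 ('eq'): stack = [1], depth = 1
Step 4 ('dup'): stack = [1, 1], depth = 2
Step 5 ('rot'): needs 3 value(s) but depth is 2 — STACK UNDERFLOW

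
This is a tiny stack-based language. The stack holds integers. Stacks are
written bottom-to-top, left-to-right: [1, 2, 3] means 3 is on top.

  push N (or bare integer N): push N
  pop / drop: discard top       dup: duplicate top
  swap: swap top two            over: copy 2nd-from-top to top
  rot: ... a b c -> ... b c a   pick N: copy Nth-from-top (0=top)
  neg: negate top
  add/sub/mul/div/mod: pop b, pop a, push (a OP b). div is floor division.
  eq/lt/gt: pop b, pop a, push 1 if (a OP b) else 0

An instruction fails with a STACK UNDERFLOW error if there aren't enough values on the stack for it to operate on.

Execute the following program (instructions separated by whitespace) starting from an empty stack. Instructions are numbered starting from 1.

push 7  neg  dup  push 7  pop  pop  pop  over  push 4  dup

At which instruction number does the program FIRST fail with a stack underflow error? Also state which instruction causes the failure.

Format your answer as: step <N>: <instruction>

Answer: step 8: over

Derivation:
Step 1 ('push 7'): stack = [7], depth = 1
Step 2 ('neg'): stack = [-7], depth = 1
Step 3 ('dup'): stack = [-7, -7], depth = 2
Step 4 ('push 7'): stack = [-7, -7, 7], depth = 3
Step 5 ('pop'): stack = [-7, -7], depth = 2
Step 6 ('pop'): stack = [-7], depth = 1
Step 7 ('pop'): stack = [], depth = 0
Step 8 ('over'): needs 2 value(s) but depth is 0 — STACK UNDERFLOW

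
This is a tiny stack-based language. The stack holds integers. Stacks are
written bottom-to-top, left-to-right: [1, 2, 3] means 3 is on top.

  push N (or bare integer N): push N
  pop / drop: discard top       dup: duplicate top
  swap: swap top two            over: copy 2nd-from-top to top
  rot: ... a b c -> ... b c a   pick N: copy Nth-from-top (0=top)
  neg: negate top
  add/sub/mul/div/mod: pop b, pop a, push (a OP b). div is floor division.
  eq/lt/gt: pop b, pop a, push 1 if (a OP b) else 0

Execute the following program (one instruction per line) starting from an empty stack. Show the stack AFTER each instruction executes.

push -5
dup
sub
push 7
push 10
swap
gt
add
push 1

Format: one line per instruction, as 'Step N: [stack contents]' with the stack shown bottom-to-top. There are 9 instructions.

Step 1: [-5]
Step 2: [-5, -5]
Step 3: [0]
Step 4: [0, 7]
Step 5: [0, 7, 10]
Step 6: [0, 10, 7]
Step 7: [0, 1]
Step 8: [1]
Step 9: [1, 1]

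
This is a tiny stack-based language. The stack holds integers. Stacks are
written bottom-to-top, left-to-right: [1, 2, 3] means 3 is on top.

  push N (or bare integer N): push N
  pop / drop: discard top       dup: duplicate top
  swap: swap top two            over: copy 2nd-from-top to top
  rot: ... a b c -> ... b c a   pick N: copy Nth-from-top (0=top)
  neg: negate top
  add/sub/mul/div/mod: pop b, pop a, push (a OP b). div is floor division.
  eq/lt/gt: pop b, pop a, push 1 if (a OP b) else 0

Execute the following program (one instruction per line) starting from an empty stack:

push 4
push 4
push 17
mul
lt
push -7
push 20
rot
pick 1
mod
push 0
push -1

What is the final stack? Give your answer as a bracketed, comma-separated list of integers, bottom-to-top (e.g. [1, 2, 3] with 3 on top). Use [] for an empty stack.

Answer: [-7, 20, 1, 0, -1]

Derivation:
After 'push 4': [4]
After 'push 4': [4, 4]
After 'push 17': [4, 4, 17]
After 'mul': [4, 68]
After 'lt': [1]
After 'push -7': [1, -7]
After 'push 20': [1, -7, 20]
After 'rot': [-7, 20, 1]
After 'pick 1': [-7, 20, 1, 20]
After 'mod': [-7, 20, 1]
After 'push 0': [-7, 20, 1, 0]
After 'push -1': [-7, 20, 1, 0, -1]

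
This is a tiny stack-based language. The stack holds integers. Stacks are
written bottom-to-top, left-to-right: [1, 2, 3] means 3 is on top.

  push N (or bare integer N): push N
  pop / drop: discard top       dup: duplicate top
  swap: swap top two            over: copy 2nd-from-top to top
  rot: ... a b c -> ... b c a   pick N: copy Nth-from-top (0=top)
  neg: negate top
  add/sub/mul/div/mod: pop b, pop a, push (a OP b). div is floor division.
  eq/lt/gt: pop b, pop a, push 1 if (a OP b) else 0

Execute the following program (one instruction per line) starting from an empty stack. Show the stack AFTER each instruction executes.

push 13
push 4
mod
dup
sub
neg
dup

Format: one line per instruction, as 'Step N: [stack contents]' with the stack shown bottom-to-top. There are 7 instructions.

Step 1: [13]
Step 2: [13, 4]
Step 3: [1]
Step 4: [1, 1]
Step 5: [0]
Step 6: [0]
Step 7: [0, 0]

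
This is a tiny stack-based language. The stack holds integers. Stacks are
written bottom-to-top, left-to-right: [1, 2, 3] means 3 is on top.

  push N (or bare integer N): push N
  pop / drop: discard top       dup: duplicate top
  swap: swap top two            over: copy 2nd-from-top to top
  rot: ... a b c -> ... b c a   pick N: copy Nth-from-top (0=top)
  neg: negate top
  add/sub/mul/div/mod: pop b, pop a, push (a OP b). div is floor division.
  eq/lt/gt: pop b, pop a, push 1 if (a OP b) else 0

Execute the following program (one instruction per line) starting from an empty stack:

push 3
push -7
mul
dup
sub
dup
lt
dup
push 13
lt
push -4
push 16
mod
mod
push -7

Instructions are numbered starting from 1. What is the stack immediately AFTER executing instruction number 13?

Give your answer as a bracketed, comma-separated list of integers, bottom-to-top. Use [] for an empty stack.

Answer: [0, 1, 12]

Derivation:
Step 1 ('push 3'): [3]
Step 2 ('push -7'): [3, -7]
Step 3 ('mul'): [-21]
Step 4 ('dup'): [-21, -21]
Step 5 ('sub'): [0]
Step 6 ('dup'): [0, 0]
Step 7 ('lt'): [0]
Step 8 ('dup'): [0, 0]
Step 9 ('push 13'): [0, 0, 13]
Step 10 ('lt'): [0, 1]
Step 11 ('push -4'): [0, 1, -4]
Step 12 ('push 16'): [0, 1, -4, 16]
Step 13 ('mod'): [0, 1, 12]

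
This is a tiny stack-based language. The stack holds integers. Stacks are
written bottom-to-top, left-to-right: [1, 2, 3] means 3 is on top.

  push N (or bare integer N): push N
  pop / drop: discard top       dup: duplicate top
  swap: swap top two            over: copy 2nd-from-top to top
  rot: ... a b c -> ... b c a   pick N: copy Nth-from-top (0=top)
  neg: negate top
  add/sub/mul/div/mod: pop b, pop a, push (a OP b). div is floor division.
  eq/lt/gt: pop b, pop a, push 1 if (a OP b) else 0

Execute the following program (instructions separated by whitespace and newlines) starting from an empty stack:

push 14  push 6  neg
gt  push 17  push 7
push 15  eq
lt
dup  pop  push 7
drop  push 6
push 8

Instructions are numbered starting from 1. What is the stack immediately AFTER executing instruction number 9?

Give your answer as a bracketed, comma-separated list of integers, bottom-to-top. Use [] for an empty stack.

Answer: [1, 0]

Derivation:
Step 1 ('push 14'): [14]
Step 2 ('push 6'): [14, 6]
Step 3 ('neg'): [14, -6]
Step 4 ('gt'): [1]
Step 5 ('push 17'): [1, 17]
Step 6 ('push 7'): [1, 17, 7]
Step 7 ('push 15'): [1, 17, 7, 15]
Step 8 ('eq'): [1, 17, 0]
Step 9 ('lt'): [1, 0]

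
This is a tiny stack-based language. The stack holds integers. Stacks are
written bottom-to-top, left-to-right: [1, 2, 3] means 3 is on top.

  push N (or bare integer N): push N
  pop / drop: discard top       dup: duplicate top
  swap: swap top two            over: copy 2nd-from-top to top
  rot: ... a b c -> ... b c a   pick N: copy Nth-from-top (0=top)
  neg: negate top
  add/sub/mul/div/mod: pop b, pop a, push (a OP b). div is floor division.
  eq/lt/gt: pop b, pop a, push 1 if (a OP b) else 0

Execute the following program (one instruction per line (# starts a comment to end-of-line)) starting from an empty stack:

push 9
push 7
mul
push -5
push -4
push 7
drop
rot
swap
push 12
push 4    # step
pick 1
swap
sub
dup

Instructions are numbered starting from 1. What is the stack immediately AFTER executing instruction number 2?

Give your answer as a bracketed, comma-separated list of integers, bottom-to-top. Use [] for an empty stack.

Answer: [9, 7]

Derivation:
Step 1 ('push 9'): [9]
Step 2 ('push 7'): [9, 7]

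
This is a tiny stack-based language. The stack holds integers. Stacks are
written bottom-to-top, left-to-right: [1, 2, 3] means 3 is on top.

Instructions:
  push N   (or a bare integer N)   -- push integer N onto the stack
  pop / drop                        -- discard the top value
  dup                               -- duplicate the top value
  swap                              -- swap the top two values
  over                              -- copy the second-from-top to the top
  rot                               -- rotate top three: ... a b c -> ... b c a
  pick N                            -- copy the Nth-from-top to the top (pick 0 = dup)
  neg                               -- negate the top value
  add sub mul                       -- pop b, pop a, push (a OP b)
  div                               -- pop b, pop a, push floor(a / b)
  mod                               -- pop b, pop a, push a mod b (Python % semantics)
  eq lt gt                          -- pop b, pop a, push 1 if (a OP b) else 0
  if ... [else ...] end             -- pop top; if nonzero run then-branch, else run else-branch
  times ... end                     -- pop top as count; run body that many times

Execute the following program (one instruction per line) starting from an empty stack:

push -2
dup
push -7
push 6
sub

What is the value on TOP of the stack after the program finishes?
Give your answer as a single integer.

After 'push -2': [-2]
After 'dup': [-2, -2]
After 'push -7': [-2, -2, -7]
After 'push 6': [-2, -2, -7, 6]
After 'sub': [-2, -2, -13]

Answer: -13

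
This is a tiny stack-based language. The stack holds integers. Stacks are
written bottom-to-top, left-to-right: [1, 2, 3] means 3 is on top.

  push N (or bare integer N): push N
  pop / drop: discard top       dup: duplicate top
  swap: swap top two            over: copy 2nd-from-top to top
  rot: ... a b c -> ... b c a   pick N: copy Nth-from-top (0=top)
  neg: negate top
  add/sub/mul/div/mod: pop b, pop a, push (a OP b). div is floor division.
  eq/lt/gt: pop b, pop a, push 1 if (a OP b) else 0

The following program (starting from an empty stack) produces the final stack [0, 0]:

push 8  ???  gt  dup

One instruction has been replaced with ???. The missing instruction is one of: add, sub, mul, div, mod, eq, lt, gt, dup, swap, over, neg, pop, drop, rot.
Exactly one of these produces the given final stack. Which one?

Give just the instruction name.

Answer: dup

Derivation:
Stack before ???: [8]
Stack after ???:  [8, 8]
The instruction that transforms [8] -> [8, 8] is: dup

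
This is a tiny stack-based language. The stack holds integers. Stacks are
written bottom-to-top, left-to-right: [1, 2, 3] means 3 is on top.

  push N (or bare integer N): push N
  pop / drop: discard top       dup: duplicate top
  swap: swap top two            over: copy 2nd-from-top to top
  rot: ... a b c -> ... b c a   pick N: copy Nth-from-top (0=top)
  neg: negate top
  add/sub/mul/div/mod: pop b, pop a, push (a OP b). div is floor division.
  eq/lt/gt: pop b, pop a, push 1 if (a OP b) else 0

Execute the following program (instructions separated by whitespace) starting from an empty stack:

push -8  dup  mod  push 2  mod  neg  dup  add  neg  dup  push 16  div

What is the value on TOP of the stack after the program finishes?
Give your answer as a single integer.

After 'push -8': [-8]
After 'dup': [-8, -8]
After 'mod': [0]
After 'push 2': [0, 2]
After 'mod': [0]
After 'neg': [0]
After 'dup': [0, 0]
After 'add': [0]
After 'neg': [0]
After 'dup': [0, 0]
After 'push 16': [0, 0, 16]
After 'div': [0, 0]

Answer: 0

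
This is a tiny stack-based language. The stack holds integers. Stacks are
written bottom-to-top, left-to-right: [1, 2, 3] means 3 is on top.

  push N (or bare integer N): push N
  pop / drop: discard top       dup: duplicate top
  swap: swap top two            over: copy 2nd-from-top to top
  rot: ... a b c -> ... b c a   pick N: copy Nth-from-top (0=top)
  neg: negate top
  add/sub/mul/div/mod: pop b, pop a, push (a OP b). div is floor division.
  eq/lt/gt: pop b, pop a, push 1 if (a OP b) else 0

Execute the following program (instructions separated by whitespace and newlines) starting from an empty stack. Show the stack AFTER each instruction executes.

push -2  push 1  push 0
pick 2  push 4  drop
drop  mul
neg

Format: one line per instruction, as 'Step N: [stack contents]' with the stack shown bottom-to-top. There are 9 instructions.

Step 1: [-2]
Step 2: [-2, 1]
Step 3: [-2, 1, 0]
Step 4: [-2, 1, 0, -2]
Step 5: [-2, 1, 0, -2, 4]
Step 6: [-2, 1, 0, -2]
Step 7: [-2, 1, 0]
Step 8: [-2, 0]
Step 9: [-2, 0]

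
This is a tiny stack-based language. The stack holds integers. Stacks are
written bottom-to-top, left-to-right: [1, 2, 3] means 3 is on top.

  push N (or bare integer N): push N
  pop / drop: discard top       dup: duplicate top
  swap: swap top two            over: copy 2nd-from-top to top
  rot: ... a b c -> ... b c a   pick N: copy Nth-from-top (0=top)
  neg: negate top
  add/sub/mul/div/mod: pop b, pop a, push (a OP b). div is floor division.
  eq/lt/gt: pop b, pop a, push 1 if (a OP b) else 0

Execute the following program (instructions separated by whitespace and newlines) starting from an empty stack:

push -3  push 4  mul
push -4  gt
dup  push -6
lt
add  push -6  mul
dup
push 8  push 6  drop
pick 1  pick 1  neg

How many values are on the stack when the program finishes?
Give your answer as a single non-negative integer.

Answer: 5

Derivation:
After 'push -3': stack = [-3] (depth 1)
After 'push 4': stack = [-3, 4] (depth 2)
After 'mul': stack = [-12] (depth 1)
After 'push -4': stack = [-12, -4] (depth 2)
After 'gt': stack = [0] (depth 1)
After 'dup': stack = [0, 0] (depth 2)
After 'push -6': stack = [0, 0, -6] (depth 3)
After 'lt': stack = [0, 0] (depth 2)
After 'add': stack = [0] (depth 1)
After 'push -6': stack = [0, -6] (depth 2)
After 'mul': stack = [0] (depth 1)
After 'dup': stack = [0, 0] (depth 2)
After 'push 8': stack = [0, 0, 8] (depth 3)
After 'push 6': stack = [0, 0, 8, 6] (depth 4)
After 'drop': stack = [0, 0, 8] (depth 3)
After 'pick 1': stack = [0, 0, 8, 0] (depth 4)
After 'pick 1': stack = [0, 0, 8, 0, 8] (depth 5)
After 'neg': stack = [0, 0, 8, 0, -8] (depth 5)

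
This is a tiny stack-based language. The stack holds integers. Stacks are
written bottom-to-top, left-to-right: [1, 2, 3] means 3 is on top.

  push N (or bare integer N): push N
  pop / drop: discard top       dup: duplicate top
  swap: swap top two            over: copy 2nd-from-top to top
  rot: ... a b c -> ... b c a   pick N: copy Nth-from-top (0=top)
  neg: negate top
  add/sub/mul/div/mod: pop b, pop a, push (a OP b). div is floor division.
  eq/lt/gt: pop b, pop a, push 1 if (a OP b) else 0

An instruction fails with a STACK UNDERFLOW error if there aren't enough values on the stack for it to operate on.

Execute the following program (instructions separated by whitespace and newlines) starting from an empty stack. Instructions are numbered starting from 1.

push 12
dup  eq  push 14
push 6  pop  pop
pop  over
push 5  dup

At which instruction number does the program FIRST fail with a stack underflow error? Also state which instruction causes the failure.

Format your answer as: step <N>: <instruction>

Step 1 ('push 12'): stack = [12], depth = 1
Step 2 ('dup'): stack = [12, 12], depth = 2
Step 3 ('eq'): stack = [1], depth = 1
Step 4 ('push 14'): stack = [1, 14], depth = 2
Step 5 ('push 6'): stack = [1, 14, 6], depth = 3
Step 6 ('pop'): stack = [1, 14], depth = 2
Step 7 ('pop'): stack = [1], depth = 1
Step 8 ('pop'): stack = [], depth = 0
Step 9 ('over'): needs 2 value(s) but depth is 0 — STACK UNDERFLOW

Answer: step 9: over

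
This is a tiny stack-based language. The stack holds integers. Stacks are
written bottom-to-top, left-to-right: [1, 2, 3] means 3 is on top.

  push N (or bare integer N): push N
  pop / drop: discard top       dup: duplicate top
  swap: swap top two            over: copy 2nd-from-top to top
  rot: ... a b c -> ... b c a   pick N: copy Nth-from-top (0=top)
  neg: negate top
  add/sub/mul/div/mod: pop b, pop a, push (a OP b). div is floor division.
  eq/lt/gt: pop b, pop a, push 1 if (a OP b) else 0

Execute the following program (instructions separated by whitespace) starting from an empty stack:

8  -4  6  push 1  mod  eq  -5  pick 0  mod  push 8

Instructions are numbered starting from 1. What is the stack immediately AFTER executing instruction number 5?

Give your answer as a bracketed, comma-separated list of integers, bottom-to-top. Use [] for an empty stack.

Answer: [8, -4, 0]

Derivation:
Step 1 ('8'): [8]
Step 2 ('-4'): [8, -4]
Step 3 ('6'): [8, -4, 6]
Step 4 ('push 1'): [8, -4, 6, 1]
Step 5 ('mod'): [8, -4, 0]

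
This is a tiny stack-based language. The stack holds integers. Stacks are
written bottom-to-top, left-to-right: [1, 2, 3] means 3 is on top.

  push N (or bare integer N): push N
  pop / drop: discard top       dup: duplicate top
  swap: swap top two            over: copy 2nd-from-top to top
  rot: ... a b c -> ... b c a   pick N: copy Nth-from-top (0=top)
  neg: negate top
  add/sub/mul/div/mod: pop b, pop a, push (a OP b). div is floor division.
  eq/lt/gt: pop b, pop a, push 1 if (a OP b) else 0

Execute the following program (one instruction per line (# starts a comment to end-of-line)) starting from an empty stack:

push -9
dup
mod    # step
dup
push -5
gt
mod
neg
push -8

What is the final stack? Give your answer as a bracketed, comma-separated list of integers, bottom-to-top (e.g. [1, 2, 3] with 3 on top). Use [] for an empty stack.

After 'push -9': [-9]
After 'dup': [-9, -9]
After 'mod': [0]
After 'dup': [0, 0]
After 'push -5': [0, 0, -5]
After 'gt': [0, 1]
After 'mod': [0]
After 'neg': [0]
After 'push -8': [0, -8]

Answer: [0, -8]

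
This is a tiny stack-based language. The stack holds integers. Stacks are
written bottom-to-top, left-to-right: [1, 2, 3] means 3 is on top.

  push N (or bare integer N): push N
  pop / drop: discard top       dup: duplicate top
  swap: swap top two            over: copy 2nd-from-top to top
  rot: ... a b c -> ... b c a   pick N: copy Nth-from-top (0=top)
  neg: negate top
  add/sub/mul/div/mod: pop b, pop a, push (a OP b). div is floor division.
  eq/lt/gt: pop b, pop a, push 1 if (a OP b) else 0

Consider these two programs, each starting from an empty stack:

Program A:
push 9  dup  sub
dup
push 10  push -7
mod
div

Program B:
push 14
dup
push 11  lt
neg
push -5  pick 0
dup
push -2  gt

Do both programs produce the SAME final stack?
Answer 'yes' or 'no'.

Program A trace:
  After 'push 9': [9]
  After 'dup': [9, 9]
  After 'sub': [0]
  After 'dup': [0, 0]
  After 'push 10': [0, 0, 10]
  After 'push -7': [0, 0, 10, -7]
  After 'mod': [0, 0, -4]
  After 'div': [0, 0]
Program A final stack: [0, 0]

Program B trace:
  After 'push 14': [14]
  After 'dup': [14, 14]
  After 'push 11': [14, 14, 11]
  After 'lt': [14, 0]
  After 'neg': [14, 0]
  After 'push -5': [14, 0, -5]
  After 'pick 0': [14, 0, -5, -5]
  After 'dup': [14, 0, -5, -5, -5]
  After 'push -2': [14, 0, -5, -5, -5, -2]
  After 'gt': [14, 0, -5, -5, 0]
Program B final stack: [14, 0, -5, -5, 0]
Same: no

Answer: no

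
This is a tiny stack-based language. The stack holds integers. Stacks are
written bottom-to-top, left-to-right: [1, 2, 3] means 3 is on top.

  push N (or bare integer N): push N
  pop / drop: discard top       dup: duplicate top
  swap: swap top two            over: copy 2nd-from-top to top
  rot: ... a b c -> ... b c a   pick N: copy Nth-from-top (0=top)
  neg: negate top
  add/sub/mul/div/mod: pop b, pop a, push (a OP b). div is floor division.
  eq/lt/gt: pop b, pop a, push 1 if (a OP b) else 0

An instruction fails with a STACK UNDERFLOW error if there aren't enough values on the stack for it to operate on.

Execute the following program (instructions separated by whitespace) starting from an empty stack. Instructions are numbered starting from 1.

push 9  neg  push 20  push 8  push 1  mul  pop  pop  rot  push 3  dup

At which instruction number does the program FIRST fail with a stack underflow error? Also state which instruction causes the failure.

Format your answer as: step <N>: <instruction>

Step 1 ('push 9'): stack = [9], depth = 1
Step 2 ('neg'): stack = [-9], depth = 1
Step 3 ('push 20'): stack = [-9, 20], depth = 2
Step 4 ('push 8'): stack = [-9, 20, 8], depth = 3
Step 5 ('push 1'): stack = [-9, 20, 8, 1], depth = 4
Step 6 ('mul'): stack = [-9, 20, 8], depth = 3
Step 7 ('pop'): stack = [-9, 20], depth = 2
Step 8 ('pop'): stack = [-9], depth = 1
Step 9 ('rot'): needs 3 value(s) but depth is 1 — STACK UNDERFLOW

Answer: step 9: rot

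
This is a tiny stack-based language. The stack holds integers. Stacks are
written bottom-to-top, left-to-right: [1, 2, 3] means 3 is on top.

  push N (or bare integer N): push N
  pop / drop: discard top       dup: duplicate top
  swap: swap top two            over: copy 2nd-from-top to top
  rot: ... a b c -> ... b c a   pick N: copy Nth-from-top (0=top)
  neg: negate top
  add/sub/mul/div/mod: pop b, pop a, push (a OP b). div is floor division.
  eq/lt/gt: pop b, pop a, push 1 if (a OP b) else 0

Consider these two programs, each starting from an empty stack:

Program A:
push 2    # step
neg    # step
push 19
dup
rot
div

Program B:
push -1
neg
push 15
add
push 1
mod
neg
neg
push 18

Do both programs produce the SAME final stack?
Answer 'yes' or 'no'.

Program A trace:
  After 'push 2': [2]
  After 'neg': [-2]
  After 'push 19': [-2, 19]
  After 'dup': [-2, 19, 19]
  After 'rot': [19, 19, -2]
  After 'div': [19, -10]
Program A final stack: [19, -10]

Program B trace:
  After 'push -1': [-1]
  After 'neg': [1]
  After 'push 15': [1, 15]
  After 'add': [16]
  After 'push 1': [16, 1]
  After 'mod': [0]
  After 'neg': [0]
  After 'neg': [0]
  After 'push 18': [0, 18]
Program B final stack: [0, 18]
Same: no

Answer: no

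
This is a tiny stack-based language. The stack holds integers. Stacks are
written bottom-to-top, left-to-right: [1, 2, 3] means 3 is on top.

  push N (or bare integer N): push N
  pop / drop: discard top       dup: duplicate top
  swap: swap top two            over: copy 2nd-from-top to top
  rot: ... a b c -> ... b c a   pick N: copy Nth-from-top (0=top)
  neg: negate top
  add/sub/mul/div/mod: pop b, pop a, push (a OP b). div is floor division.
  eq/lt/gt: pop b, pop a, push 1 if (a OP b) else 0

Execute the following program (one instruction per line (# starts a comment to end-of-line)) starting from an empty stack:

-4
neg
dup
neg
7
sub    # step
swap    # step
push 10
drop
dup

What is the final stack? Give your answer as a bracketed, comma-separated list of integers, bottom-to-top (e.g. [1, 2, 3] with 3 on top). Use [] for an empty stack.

After 'push -4': [-4]
After 'neg': [4]
After 'dup': [4, 4]
After 'neg': [4, -4]
After 'push 7': [4, -4, 7]
After 'sub': [4, -11]
After 'swap': [-11, 4]
After 'push 10': [-11, 4, 10]
After 'drop': [-11, 4]
After 'dup': [-11, 4, 4]

Answer: [-11, 4, 4]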